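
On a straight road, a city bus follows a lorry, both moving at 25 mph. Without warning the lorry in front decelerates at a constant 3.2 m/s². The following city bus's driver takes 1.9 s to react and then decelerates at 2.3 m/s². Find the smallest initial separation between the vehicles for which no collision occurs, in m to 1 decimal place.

25 mph × 0.44704 = 11.1760 m/s.
Leader travels v²/(2a_L) = 124.903 / 6.400 = 19.516 m before stopping.
Follower covers v·t_r = 11.1760 × 1.9 = 21.234 m while reacting, then v²/(2a_F) = 124.903 / 4.600 = 27.153 m while braking, for a total of 21.234 + 27.153 = 48.387 m.
Since a_F ≤ a_L and the follower starts braking later, the follower is never slower than the leader, so the closest approach is when both have stopped.
Minimum gap = 48.387 − 19.516 = 28.871 m.

Minimum gap ≈ 28.9 m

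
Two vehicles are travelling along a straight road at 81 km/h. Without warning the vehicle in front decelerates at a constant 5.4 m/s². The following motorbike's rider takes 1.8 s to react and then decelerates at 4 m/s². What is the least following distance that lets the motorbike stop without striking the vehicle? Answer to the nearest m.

Minimum gap ≈ 57 m

81 km/h ÷ 3.6 = 22.5000 m/s.
Leader travels v²/(2a_L) = 506.250 / 10.800 = 46.875 m before stopping.
Follower covers v·t_r = 22.5000 × 1.8 = 40.500 m while reacting, then v²/(2a_F) = 506.250 / 8.000 = 63.281 m while braking, for a total of 40.500 + 63.281 = 103.781 m.
Since a_F ≤ a_L and the follower starts braking later, the follower is never slower than the leader, so the closest approach is when both have stopped.
Minimum gap = 103.781 − 46.875 = 56.906 m.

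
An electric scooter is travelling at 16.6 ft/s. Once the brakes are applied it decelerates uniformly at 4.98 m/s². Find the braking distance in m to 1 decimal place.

Braking distance ≈ 2.6 m

16.6 ft/s × 0.3048 = 5.0597 m/s.
Braking distance = v²/(2a) = 5.0597² / (2 × 4.980) = 25.601 / 9.960 = 2.570 m.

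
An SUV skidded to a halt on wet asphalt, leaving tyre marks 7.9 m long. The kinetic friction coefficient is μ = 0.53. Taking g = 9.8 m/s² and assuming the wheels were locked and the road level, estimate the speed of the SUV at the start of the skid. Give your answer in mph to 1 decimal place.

Initial speed ≈ 20.3 mph

Deceleration a = μg = 0.53 × 9.8 = 5.194 m/s².
v = √(2a·d) = √(2 × 5.194 × 7.9) = √82.065 = 9.0590 m/s.
= 9.0590 ÷ 0.44704 = 20.264 mph.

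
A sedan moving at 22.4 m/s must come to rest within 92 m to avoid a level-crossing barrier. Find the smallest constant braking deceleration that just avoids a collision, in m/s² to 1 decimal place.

v² = 2a·d ⇒ a = v²/(2d) = 22.4000² / (2 × 92.000) = 501.760 / 184.000 = 2.7270 m/s².

Required deceleration ≈ 2.7 m/s²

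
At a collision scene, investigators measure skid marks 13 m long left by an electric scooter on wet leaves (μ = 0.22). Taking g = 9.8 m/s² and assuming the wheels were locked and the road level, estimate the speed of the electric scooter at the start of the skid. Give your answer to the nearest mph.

Deceleration a = μg = 0.22 × 9.8 = 2.156 m/s².
v = √(2a·d) = √(2 × 2.156 × 13) = √56.056 = 7.4871 m/s.
= 7.4871 ÷ 0.44704 = 16.748 mph.

Initial speed ≈ 17 mph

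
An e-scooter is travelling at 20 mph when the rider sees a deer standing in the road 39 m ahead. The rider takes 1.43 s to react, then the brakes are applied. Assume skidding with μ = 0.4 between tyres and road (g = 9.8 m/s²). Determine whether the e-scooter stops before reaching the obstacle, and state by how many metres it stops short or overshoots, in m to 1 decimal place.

Yes — it stops 16.0 m short of the obstacle

20 mph × 0.44704 = 8.9408 m/s.
a = μg = 0.4 × 9.8 = 3.920 m/s².
Reaction distance = 8.9408 × 1.43 = 12.785 m.
Braking distance = v²/(2a) = 79.938 / 7.840 = 10.196 m.
Total stopping distance = 12.785 + 10.196 = 22.981 m, vs 39 m available — it stops with 39 − 22.981 = 16.019 m to spare.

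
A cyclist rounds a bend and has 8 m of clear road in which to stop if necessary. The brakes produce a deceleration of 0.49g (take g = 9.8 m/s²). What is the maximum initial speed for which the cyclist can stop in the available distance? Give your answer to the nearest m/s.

a = 0.49 × 9.8 = 4.802 m/s².
v²/(2a) = d ⇒ v = √(2 × 4.802 × 8) = √76.83 = 8.7653 m/s.

Maximum speed ≈ 9 m/s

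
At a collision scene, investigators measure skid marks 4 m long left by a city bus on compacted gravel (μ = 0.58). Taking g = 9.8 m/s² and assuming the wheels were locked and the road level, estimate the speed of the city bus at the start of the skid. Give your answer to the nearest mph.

Deceleration a = μg = 0.58 × 9.8 = 5.684 m/s².
v = √(2a·d) = √(2 × 5.684 × 4) = √45.472 = 6.7433 m/s.
= 6.7433 ÷ 0.44704 = 15.084 mph.

Initial speed ≈ 15 mph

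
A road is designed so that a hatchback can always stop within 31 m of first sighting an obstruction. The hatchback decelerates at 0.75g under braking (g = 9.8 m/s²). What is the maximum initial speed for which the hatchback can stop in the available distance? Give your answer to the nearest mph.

a = 0.75 × 9.8 = 7.350 m/s².
v²/(2a) = d ⇒ v = √(2 × 7.350 × 31) = √455.70 = 21.3471 m/s.
21.3471 m/s ÷ 0.44704 = 47.752 mph.

Maximum speed ≈ 48 mph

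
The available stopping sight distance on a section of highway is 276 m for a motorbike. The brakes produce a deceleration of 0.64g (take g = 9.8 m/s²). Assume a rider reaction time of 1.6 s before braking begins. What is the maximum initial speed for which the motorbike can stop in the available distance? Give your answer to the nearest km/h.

Maximum speed ≈ 179 km/h

a = 0.64 × 9.8 = 6.272 m/s².
Stopping distance: v·t_r + v²/(2a) = 276 with t_r = 1.6 s and a = 6.272 m/s².
So v² + 20.070 v − 3462.14 = 0.
Positive root: v = −a·t_r + √((a·t_r)² + 2a·d) = −10.035 + √(100.701 + 3462.14) = 49.6545 m/s.
49.6545 m/s × 3.6 = 178.756 km/h.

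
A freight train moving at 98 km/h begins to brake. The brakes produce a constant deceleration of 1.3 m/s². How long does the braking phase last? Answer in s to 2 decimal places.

Braking time ≈ 20.94 s

98 km/h ÷ 3.6 = 27.2222 m/s.
Braking time = v/a = 27.2222 / 1.300 = 20.940 s.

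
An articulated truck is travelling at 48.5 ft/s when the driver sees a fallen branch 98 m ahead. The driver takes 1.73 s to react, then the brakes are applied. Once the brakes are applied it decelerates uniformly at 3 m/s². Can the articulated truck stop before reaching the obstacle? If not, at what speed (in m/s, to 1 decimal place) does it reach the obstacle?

Yes — it stops about 36.0 m short of the obstacle, so it never reaches it

48.5 ft/s × 0.3048 = 14.7828 m/s.
Reaction distance = 14.7828 × 1.73 = 25.574 m.
Braking distance = v²/(2a) = 218.531 / 6.000 = 36.422 m.
Total stopping distance = 25.574 + 36.422 = 61.996 m, vs 98 m available — it stops with 98 − 61.996 = 36.004 m to spare.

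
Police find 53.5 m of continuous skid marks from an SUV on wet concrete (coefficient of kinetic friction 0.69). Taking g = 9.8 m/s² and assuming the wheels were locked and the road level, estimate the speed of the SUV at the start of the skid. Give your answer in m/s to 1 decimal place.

Deceleration a = μg = 0.69 × 9.8 = 6.762 m/s².
v = √(2a·d) = √(2 × 6.762 × 53.5) = √723.534 = 26.8986 m/s.

Initial speed ≈ 26.9 m/s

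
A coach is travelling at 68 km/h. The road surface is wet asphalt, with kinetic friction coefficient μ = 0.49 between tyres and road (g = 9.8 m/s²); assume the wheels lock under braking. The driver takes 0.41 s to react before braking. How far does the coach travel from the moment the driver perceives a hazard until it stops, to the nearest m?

Total stopping distance ≈ 45 m

68 km/h ÷ 3.6 = 18.8889 m/s.
a = μg = 0.49 × 9.8 = 4.802 m/s².
Reaction distance = v·t_r = 18.8889 × 0.41 = 7.744 m.
Braking distance = v²/(2a) = 18.8889² / (2 × 4.802) = 356.791 / 9.604 = 37.150 m.
Total = 7.744 + 37.150 = 44.894 m.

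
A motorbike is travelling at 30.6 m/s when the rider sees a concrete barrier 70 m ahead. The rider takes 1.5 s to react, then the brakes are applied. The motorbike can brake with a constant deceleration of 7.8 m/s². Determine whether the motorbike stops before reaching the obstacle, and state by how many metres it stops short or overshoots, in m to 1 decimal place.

Reaction distance = 30.6000 × 1.5 = 45.900 m.
Braking distance = v²/(2a) = 936.360 / 15.600 = 60.023 m.
Total stopping distance = 45.900 + 60.023 = 105.923 m, vs 70 m available — it cannot stop in time and overshoots by 105.923 − 70 = 35.923 m.

No — it overshoots by 35.9 m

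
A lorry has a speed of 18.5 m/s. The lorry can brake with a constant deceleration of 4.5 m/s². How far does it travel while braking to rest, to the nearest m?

Braking distance ≈ 38 m

Braking distance = v²/(2a) = 18.5000² / (2 × 4.500) = 342.250 / 9.000 = 38.028 m.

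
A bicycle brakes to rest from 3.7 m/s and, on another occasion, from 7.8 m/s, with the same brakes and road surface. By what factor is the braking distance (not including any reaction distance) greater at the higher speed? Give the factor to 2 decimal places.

Factor ≈ 4.44

Braking distance d = v²/(2a), so with a fixed, d ∝ v².
Factor = (7.8/3.7)² = 2.1081² = 4.4441.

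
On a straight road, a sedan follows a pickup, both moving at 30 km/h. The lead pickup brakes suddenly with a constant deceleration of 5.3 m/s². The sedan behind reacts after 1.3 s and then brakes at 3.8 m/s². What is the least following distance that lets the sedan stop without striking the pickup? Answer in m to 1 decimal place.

Minimum gap ≈ 13.4 m

30 km/h ÷ 3.6 = 8.3333 m/s.
Leader travels v²/(2a_L) = 69.444 / 10.600 = 6.551 m before stopping.
Follower covers v·t_r = 8.3333 × 1.3 = 10.833 m while reacting, then v²/(2a_F) = 69.444 / 7.600 = 9.137 m while braking, for a total of 10.833 + 9.137 = 19.970 m.
Since a_F ≤ a_L and the follower starts braking later, the follower is never slower than the leader, so the closest approach is when both have stopped.
Minimum gap = 19.970 − 6.551 = 13.419 m.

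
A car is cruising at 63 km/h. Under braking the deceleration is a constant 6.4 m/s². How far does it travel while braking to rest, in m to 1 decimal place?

Braking distance ≈ 23.9 m

63 km/h ÷ 3.6 = 17.5000 m/s.
Braking distance = v²/(2a) = 17.5000² / (2 × 6.400) = 306.250 / 12.800 = 23.926 m.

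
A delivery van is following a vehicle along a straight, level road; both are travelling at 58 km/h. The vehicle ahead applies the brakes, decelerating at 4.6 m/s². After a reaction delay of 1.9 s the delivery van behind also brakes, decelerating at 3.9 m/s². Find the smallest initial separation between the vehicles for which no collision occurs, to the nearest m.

Minimum gap ≈ 36 m

58 km/h ÷ 3.6 = 16.1111 m/s.
Leader travels v²/(2a_L) = 259.568 / 9.200 = 28.214 m before stopping.
Follower covers v·t_r = 16.1111 × 1.9 = 30.611 m while reacting, then v²/(2a_F) = 259.568 / 7.800 = 33.278 m while braking, for a total of 30.611 + 33.278 = 63.889 m.
Since a_F ≤ a_L and the follower starts braking later, the follower is never slower than the leader, so the closest approach is when both have stopped.
Minimum gap = 63.889 − 28.214 = 35.675 m.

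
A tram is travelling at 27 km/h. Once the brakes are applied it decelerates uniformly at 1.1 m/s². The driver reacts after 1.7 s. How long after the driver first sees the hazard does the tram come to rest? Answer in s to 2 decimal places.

27 km/h ÷ 3.6 = 7.5000 m/s.
Braking time = v/a = 7.5000 / 1.100 = 6.818 s.
Total = 1.7 + 6.818 = 8.518 s.

Total time ≈ 8.52 s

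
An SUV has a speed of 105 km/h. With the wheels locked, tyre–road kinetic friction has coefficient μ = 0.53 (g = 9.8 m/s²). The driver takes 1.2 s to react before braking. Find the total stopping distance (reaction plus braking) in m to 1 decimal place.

105 km/h ÷ 3.6 = 29.1667 m/s.
a = μg = 0.53 × 9.8 = 5.194 m/s².
Reaction distance = v·t_r = 29.1667 × 1.2 = 35.000 m.
Braking distance = v²/(2a) = 29.1667² / (2 × 5.194) = 850.696 / 10.388 = 81.892 m.
Total = 35.000 + 81.892 = 116.892 m.

Total stopping distance ≈ 116.9 m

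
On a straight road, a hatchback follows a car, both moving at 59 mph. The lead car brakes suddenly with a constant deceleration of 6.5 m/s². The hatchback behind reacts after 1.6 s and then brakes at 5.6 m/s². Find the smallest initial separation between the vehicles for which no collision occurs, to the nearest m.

Minimum gap ≈ 51 m

59 mph × 0.44704 = 26.3754 m/s.
Leader travels v²/(2a_L) = 695.662 / 13.000 = 53.512 m before stopping.
Follower covers v·t_r = 26.3754 × 1.6 = 42.201 m while reacting, then v²/(2a_F) = 695.662 / 11.200 = 62.113 m while braking, for a total of 42.201 + 62.113 = 104.314 m.
Since a_F ≤ a_L and the follower starts braking later, the follower is never slower than the leader, so the closest approach is when both have stopped.
Minimum gap = 104.314 − 53.512 = 50.802 m.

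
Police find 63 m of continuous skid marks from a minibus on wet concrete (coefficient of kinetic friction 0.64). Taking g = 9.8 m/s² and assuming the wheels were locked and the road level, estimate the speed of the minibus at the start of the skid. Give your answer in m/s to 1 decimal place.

Initial speed ≈ 28.1 m/s

Deceleration a = μg = 0.64 × 9.8 = 6.272 m/s².
v = √(2a·d) = √(2 × 6.272 × 63) = √790.272 = 28.1118 m/s.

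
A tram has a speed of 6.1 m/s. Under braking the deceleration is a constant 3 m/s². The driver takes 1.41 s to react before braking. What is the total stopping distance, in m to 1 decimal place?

Reaction distance = v·t_r = 6.1000 × 1.41 = 8.601 m.
Braking distance = v²/(2a) = 6.1000² / (2 × 3.000) = 37.210 / 6.000 = 6.202 m.
Total = 8.601 + 6.202 = 14.803 m.

Total stopping distance ≈ 14.8 m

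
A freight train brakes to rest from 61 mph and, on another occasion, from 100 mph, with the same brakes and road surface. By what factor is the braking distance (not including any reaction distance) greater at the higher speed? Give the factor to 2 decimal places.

Braking distance d = v²/(2a), so with a fixed, d ∝ v².
Factor = (100/61)² = 1.6393² = 2.6873.

Factor ≈ 2.69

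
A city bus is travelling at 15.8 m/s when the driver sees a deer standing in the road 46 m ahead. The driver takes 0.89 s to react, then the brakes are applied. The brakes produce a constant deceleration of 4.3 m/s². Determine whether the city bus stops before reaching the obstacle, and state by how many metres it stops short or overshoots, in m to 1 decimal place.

Reaction distance = 15.8000 × 0.89 = 14.062 m.
Braking distance = v²/(2a) = 249.640 / 8.600 = 29.028 m.
Total stopping distance = 14.062 + 29.028 = 43.090 m, vs 46 m available — it stops with 46 − 43.090 = 2.910 m to spare.

Yes — it stops 2.9 m short of the obstacle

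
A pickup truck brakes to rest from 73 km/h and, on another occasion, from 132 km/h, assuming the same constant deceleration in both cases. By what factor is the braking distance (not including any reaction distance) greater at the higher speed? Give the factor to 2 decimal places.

Braking distance d = v²/(2a), so with a fixed, d ∝ v².
Factor = (132/73)² = 1.8082² = 3.2696.

Factor ≈ 3.27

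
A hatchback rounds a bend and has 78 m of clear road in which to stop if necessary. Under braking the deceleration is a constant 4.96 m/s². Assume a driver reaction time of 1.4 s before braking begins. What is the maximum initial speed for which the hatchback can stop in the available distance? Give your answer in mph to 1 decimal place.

Maximum speed ≈ 48.6 mph

Stopping distance: v·t_r + v²/(2a) = 78 with t_r = 1.4 s and a = 4.960 m/s².
So v² + 13.888 v − 773.76 = 0.
Positive root: v = −a·t_r + √((a·t_r)² + 2a·d) = −6.944 + √(48.219 + 773.76) = 21.7262 m/s.
21.7262 m/s ÷ 0.44704 = 48.600 mph.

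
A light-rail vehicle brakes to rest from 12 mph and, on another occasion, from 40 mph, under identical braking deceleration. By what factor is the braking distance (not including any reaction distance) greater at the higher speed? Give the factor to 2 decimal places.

Factor ≈ 11.11

Braking distance d = v²/(2a), so with a fixed, d ∝ v².
Factor = (40/12)² = 3.3333² = 11.1109.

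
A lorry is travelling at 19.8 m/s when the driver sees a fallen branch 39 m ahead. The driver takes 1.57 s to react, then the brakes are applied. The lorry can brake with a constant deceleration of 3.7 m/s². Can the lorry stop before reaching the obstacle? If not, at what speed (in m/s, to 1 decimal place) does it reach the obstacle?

No — it strikes the obstacle at 18.3 m/s

Reaction distance = 19.8000 × 1.57 = 31.086 m.
Braking distance needed to stop: v²/(2a) = 392.040 / 7.400 = 52.978 m, so total needed = 31.086 + 52.978 = 84.064 m > 39 m — it cannot stop.
Distance remaining when braking begins: 39 − 31.086 = 7.914 m.
v² = v₀² − 2a·d = 392.040 − 2 × 3.700 × 7.914 = 333.476 m²/s².
v = √333.476 = 18.261 m/s.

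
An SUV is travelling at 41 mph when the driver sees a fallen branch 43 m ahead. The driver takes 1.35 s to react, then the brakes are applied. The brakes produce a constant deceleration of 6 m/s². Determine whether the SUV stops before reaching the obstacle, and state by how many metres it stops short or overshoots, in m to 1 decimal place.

No — it overshoots by 9.7 m

41 mph × 0.44704 = 18.3286 m/s.
Reaction distance = 18.3286 × 1.35 = 24.744 m.
Braking distance = v²/(2a) = 335.938 / 12.000 = 27.995 m.
Total stopping distance = 24.744 + 27.995 = 52.739 m, vs 43 m available — it cannot stop in time and overshoots by 52.739 − 43 = 9.739 m.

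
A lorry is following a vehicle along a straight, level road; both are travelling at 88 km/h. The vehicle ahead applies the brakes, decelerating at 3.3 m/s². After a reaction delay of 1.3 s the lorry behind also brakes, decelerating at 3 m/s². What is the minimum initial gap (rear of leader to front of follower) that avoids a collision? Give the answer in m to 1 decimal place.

Minimum gap ≈ 40.8 m

88 km/h ÷ 3.6 = 24.4444 m/s.
Leader travels v²/(2a_L) = 597.529 / 6.600 = 90.535 m before stopping.
Follower covers v·t_r = 24.4444 × 1.3 = 31.778 m while reacting, then v²/(2a_F) = 597.529 / 6.000 = 99.588 m while braking, for a total of 31.778 + 99.588 = 131.366 m.
Since a_F ≤ a_L and the follower starts braking later, the follower is never slower than the leader, so the closest approach is when both have stopped.
Minimum gap = 131.366 − 90.535 = 40.831 m.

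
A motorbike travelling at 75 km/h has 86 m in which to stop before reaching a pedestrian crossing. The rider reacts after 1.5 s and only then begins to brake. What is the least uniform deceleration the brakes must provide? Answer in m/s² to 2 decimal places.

75 km/h ÷ 3.6 = 20.8333 m/s.
Distance covered during reaction = 20.8333 × 1.5 = 31.250 m.
Distance available for braking: 86 − 31.250 = 54.750 m.
v² = 2a·d ⇒ a = v²/(2d) = 20.8333² / (2 × 54.750) = 434.026 / 109.500 = 3.9637 m/s².

Required deceleration ≈ 3.96 m/s²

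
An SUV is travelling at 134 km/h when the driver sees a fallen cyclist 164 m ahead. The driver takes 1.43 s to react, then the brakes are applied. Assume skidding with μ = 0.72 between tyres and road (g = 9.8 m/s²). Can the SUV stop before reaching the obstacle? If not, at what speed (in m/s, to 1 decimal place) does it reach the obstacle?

134 km/h ÷ 3.6 = 37.2222 m/s.
a = μg = 0.72 × 9.8 = 7.056 m/s².
Reaction distance = 37.2222 × 1.43 = 53.228 m.
Braking distance = v²/(2a) = 1385.492 / 14.112 = 98.178 m.
Total stopping distance = 53.228 + 98.178 = 151.406 m, vs 164 m available — it stops with 164 − 151.406 = 12.594 m to spare.

Yes — it stops about 12.6 m short of the obstacle, so it never reaches it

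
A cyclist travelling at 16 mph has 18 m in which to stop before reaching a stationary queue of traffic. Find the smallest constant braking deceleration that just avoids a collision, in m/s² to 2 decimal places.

Required deceleration ≈ 1.42 m/s²

16 mph × 0.44704 = 7.1526 m/s.
v² = 2a·d ⇒ a = v²/(2d) = 7.1526² / (2 × 18.000) = 51.160 / 36.000 = 1.4211 m/s².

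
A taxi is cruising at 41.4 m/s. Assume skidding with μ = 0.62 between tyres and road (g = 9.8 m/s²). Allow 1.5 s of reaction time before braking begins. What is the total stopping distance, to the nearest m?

a = μg = 0.62 × 9.8 = 6.076 m/s².
Reaction distance = v·t_r = 41.4000 × 1.5 = 62.100 m.
Braking distance = v²/(2a) = 41.4000² / (2 × 6.076) = 1713.960 / 12.152 = 141.043 m.
Total = 62.100 + 141.043 = 203.143 m.

Total stopping distance ≈ 203 m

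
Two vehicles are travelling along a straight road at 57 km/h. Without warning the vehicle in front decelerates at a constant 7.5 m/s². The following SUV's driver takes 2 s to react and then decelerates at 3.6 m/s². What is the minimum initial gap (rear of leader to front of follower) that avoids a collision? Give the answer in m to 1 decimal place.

57 km/h ÷ 3.6 = 15.8333 m/s.
Leader travels v²/(2a_L) = 250.693 / 15.000 = 16.713 m before stopping.
Follower covers v·t_r = 15.8333 × 2 = 31.667 m while reacting, then v²/(2a_F) = 250.693 / 7.200 = 34.818 m while braking, for a total of 31.667 + 34.818 = 66.485 m.
Since a_F ≤ a_L and the follower starts braking later, the follower is never slower than the leader, so the closest approach is when both have stopped.
Minimum gap = 66.485 − 16.713 = 49.772 m.

Minimum gap ≈ 49.8 m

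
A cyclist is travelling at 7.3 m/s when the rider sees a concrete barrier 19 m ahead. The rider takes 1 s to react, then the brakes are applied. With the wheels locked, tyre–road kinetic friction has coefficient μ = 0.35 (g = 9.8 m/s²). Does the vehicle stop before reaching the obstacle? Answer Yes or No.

Yes

a = μg = 0.35 × 9.8 = 3.430 m/s².
Reaction distance = 7.3000 × 1 = 7.300 m.
Braking distance = v²/(2a) = 53.290 / 6.860 = 7.768 m.
Total stopping distance = 7.300 + 7.768 = 15.068 m, vs 19 m available — it stops with 19 − 15.068 = 3.932 m to spare.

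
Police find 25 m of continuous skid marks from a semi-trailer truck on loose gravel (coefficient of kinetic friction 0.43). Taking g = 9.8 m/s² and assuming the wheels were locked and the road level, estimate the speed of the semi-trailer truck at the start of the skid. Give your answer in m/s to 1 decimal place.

Deceleration a = μg = 0.43 × 9.8 = 4.214 m/s².
v = √(2a·d) = √(2 × 4.214 × 25) = √210.700 = 14.5155 m/s.

Initial speed ≈ 14.5 m/s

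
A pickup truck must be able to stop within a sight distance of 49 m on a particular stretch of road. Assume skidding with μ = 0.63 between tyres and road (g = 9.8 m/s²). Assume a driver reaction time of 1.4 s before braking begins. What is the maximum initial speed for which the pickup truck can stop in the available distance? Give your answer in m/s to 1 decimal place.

Maximum speed ≈ 17.4 m/s

a = μg = 0.63 × 9.8 = 6.174 m/s².
Stopping distance: v·t_r + v²/(2a) = 49 with t_r = 1.4 s and a = 6.174 m/s².
So v² + 17.287 v − 605.05 = 0.
Positive root: v = −a·t_r + √((a·t_r)² + 2a·d) = −8.644 + √(74.719 + 605.05) = 17.4284 m/s.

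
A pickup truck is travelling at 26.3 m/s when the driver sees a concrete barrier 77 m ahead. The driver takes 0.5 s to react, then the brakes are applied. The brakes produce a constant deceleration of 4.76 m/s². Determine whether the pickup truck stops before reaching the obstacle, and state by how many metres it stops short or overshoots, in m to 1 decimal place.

No — it overshoots by 8.8 m

Reaction distance = 26.3000 × 0.5 = 13.150 m.
Braking distance = v²/(2a) = 691.690 / 9.520 = 72.657 m.
Total stopping distance = 13.150 + 72.657 = 85.807 m, vs 77 m available — it cannot stop in time and overshoots by 85.807 − 77 = 8.807 m.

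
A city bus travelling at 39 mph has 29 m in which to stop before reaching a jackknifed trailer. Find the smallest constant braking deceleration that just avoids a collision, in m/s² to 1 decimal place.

39 mph × 0.44704 = 17.4346 m/s.
v² = 2a·d ⇒ a = v²/(2d) = 17.4346² / (2 × 29.000) = 303.965 / 58.000 = 5.2408 m/s².

Required deceleration ≈ 5.2 m/s²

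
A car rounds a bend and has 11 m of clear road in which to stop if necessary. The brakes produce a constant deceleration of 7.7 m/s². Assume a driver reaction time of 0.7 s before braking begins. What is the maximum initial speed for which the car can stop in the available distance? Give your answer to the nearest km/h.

Stopping distance: v·t_r + v²/(2a) = 11 with t_r = 0.7 s and a = 7.700 m/s².
So v² + 10.780 v − 169.40 = 0.
Positive root: v = −a·t_r + √((a·t_r)² + 2a·d) = −5.390 + √(29.052 + 169.40) = 8.6973 m/s.
8.6973 m/s × 3.6 = 31.310 km/h.

Maximum speed ≈ 31 km/h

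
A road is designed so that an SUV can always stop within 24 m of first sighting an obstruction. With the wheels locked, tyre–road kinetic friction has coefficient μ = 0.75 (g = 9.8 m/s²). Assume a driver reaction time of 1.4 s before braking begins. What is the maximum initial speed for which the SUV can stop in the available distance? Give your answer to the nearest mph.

a = μg = 0.75 × 9.8 = 7.350 m/s².
Stopping distance: v·t_r + v²/(2a) = 24 with t_r = 1.4 s and a = 7.350 m/s².
So v² + 20.580 v − 352.80 = 0.
Positive root: v = −a·t_r + √((a·t_r)² + 2a·d) = −10.290 + √(105.884 + 352.80) = 11.1269 m/s.
11.1269 m/s ÷ 0.44704 = 24.890 mph.

Maximum speed ≈ 25 mph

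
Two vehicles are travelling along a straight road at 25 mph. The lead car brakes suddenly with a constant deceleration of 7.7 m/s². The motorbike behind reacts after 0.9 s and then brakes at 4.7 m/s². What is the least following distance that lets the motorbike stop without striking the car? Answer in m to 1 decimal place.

Minimum gap ≈ 15.2 m

25 mph × 0.44704 = 11.1760 m/s.
Leader travels v²/(2a_L) = 124.903 / 15.400 = 8.111 m before stopping.
Follower covers v·t_r = 11.1760 × 0.9 = 10.058 m while reacting, then v²/(2a_F) = 124.903 / 9.400 = 13.288 m while braking, for a total of 10.058 + 13.288 = 23.346 m.
Since a_F ≤ a_L and the follower starts braking later, the follower is never slower than the leader, so the closest approach is when both have stopped.
Minimum gap = 23.346 − 8.111 = 15.235 m.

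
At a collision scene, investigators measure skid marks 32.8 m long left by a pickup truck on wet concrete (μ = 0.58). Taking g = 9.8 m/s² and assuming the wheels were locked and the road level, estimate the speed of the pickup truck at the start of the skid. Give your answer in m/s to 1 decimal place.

Initial speed ≈ 19.3 m/s

Deceleration a = μg = 0.58 × 9.8 = 5.684 m/s².
v = √(2a·d) = √(2 × 5.684 × 32.8) = √372.870 = 19.3098 m/s.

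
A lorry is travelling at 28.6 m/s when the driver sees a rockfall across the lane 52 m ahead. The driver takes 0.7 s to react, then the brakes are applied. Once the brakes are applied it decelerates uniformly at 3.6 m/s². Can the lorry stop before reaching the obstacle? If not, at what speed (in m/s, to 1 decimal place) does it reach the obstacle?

No — it strikes the obstacle at 24.2 m/s

Reaction distance = 28.6000 × 0.7 = 20.020 m.
Braking distance needed to stop: v²/(2a) = 817.960 / 7.200 = 113.606 m, so total needed = 20.020 + 113.606 = 133.626 m > 52 m — it cannot stop.
Distance remaining when braking begins: 52 − 20.020 = 31.980 m.
v² = v₀² − 2a·d = 817.960 − 2 × 3.600 × 31.980 = 587.704 m²/s².
v = √587.704 = 24.243 m/s.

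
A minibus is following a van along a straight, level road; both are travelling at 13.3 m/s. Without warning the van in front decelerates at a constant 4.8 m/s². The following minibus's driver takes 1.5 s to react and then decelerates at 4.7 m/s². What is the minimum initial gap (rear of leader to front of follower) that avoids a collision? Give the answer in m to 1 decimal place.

Leader travels v²/(2a_L) = 176.890 / 9.600 = 18.426 m before stopping.
Follower covers v·t_r = 13.3000 × 1.5 = 19.950 m while reacting, then v²/(2a_F) = 176.890 / 9.400 = 18.818 m while braking, for a total of 19.950 + 18.818 = 38.768 m.
Since a_F ≤ a_L and the follower starts braking later, the follower is never slower than the leader, so the closest approach is when both have stopped.
Minimum gap = 38.768 − 18.426 = 20.342 m.

Minimum gap ≈ 20.3 m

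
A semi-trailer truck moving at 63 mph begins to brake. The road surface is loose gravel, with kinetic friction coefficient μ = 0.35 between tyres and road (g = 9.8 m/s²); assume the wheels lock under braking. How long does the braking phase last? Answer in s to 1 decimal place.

Braking time ≈ 8.2 s

63 mph × 0.44704 = 28.1635 m/s.
a = μg = 0.35 × 9.8 = 3.430 m/s².
Braking time = v/a = 28.1635 / 3.430 = 8.211 s.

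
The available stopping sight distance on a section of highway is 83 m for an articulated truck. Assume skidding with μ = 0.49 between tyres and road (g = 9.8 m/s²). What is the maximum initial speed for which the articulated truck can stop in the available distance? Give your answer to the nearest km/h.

Maximum speed ≈ 102 km/h

a = μg = 0.49 × 9.8 = 4.802 m/s².
v²/(2a) = d ⇒ v = √(2 × 4.802 × 83) = √797.13 = 28.2335 m/s.
28.2335 m/s × 3.6 = 101.641 km/h.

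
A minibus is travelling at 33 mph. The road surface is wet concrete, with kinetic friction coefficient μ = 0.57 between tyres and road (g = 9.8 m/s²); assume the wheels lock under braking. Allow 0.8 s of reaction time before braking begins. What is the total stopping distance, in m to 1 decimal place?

33 mph × 0.44704 = 14.7523 m/s.
a = μg = 0.57 × 9.8 = 5.586 m/s².
Reaction distance = v·t_r = 14.7523 × 0.8 = 11.802 m.
Braking distance = v²/(2a) = 14.7523² / (2 × 5.586) = 217.630 / 11.172 = 19.480 m.
Total = 11.802 + 19.480 = 31.282 m.

Total stopping distance ≈ 31.3 m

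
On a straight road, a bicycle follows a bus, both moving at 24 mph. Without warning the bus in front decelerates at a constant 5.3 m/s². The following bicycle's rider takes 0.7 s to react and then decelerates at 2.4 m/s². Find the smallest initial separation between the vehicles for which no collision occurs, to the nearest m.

24 mph × 0.44704 = 10.7290 m/s.
Leader travels v²/(2a_L) = 115.111 / 10.600 = 10.860 m before stopping.
Follower covers v·t_r = 10.7290 × 0.7 = 7.510 m while reacting, then v²/(2a_F) = 115.111 / 4.800 = 23.981 m while braking, for a total of 7.510 + 23.981 = 31.491 m.
Since a_F ≤ a_L and the follower starts braking later, the follower is never slower than the leader, so the closest approach is when both have stopped.
Minimum gap = 31.491 − 10.860 = 20.631 m.

Minimum gap ≈ 21 m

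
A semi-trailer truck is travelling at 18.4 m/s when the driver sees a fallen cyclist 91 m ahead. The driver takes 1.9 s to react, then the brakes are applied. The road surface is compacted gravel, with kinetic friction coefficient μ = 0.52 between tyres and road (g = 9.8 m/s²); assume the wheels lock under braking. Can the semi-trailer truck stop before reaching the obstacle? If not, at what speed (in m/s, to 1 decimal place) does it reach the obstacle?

a = μg = 0.52 × 9.8 = 5.096 m/s².
Reaction distance = 18.4000 × 1.9 = 34.960 m.
Braking distance = v²/(2a) = 338.560 / 10.192 = 33.218 m.
Total stopping distance = 34.960 + 33.218 = 68.178 m, vs 91 m available — it stops with 91 − 68.178 = 22.822 m to spare.

Yes — it stops about 22.8 m short of the obstacle, so it never reaches it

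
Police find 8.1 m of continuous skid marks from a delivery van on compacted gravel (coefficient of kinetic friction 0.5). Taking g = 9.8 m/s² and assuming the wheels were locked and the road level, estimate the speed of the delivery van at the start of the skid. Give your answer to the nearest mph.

Deceleration a = μg = 0.5 × 9.8 = 4.900 m/s².
v = √(2a·d) = √(2 × 4.900 × 8.1) = √79.380 = 8.9095 m/s.
= 8.9095 ÷ 0.44704 = 19.930 mph.

Initial speed ≈ 20 mph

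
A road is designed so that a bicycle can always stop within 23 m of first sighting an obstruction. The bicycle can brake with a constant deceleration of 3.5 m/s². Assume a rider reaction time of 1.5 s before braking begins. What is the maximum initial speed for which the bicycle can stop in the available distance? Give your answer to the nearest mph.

Maximum speed ≈ 19 mph

Stopping distance: v·t_r + v²/(2a) = 23 with t_r = 1.5 s and a = 3.500 m/s².
So v² + 10.500 v − 161.00 = 0.
Positive root: v = −a·t_r + √((a·t_r)² + 2a·d) = −5.250 + √(27.562 + 161.00) = 8.4818 m/s.
8.4818 m/s ÷ 0.44704 = 18.973 mph.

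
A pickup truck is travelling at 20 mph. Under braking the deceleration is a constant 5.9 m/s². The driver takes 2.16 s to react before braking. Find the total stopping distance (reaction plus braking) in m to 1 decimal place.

20 mph × 0.44704 = 8.9408 m/s.
Reaction distance = v·t_r = 8.9408 × 2.16 = 19.312 m.
Braking distance = v²/(2a) = 8.9408² / (2 × 5.900) = 79.938 / 11.800 = 6.774 m.
Total = 19.312 + 6.774 = 26.086 m.

Total stopping distance ≈ 26.1 m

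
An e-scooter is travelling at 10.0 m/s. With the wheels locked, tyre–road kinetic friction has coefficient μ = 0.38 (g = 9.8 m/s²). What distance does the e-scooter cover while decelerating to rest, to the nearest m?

a = μg = 0.38 × 9.8 = 3.724 m/s².
Braking distance = v²/(2a) = 10.0000² / (2 × 3.724) = 100.000 / 7.448 = 13.426 m.

Braking distance ≈ 13 m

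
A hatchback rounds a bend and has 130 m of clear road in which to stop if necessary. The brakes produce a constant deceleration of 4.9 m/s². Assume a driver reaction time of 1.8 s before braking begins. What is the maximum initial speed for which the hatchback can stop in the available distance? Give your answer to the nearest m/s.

Maximum speed ≈ 28 m/s

Stopping distance: v·t_r + v²/(2a) = 130 with t_r = 1.8 s and a = 4.900 m/s².
So v² + 17.640 v − 1274.00 = 0.
Positive root: v = −a·t_r + √((a·t_r)² + 2a·d) = −8.820 + √(77.792 + 1274.00) = 27.9467 m/s.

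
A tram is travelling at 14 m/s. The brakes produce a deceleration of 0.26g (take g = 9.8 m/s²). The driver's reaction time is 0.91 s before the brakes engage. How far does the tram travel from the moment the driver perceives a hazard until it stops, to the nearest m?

a = 0.26 × 9.8 = 2.548 m/s².
Reaction distance = v·t_r = 14.0000 × 0.91 = 12.740 m.
Braking distance = v²/(2a) = 14.0000² / (2 × 2.548) = 196.000 / 5.096 = 38.462 m.
Total = 12.740 + 38.462 = 51.202 m.

Total stopping distance ≈ 51 m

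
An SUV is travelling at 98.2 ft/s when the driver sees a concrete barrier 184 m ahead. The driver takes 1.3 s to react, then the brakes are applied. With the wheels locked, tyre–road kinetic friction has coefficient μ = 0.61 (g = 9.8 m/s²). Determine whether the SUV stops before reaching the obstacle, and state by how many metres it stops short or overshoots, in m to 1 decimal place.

Yes — it stops 70.2 m short of the obstacle

98.2 ft/s × 0.3048 = 29.9314 m/s.
a = μg = 0.61 × 9.8 = 5.978 m/s².
Reaction distance = 29.9314 × 1.3 = 38.911 m.
Braking distance = v²/(2a) = 895.889 / 11.956 = 74.932 m.
Total stopping distance = 38.911 + 74.932 = 113.843 m, vs 184 m available — it stops with 184 − 113.843 = 70.157 m to spare.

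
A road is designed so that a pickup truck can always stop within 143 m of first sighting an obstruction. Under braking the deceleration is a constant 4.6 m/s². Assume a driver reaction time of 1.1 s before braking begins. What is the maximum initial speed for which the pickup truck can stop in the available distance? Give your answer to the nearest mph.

Maximum speed ≈ 71 mph

Stopping distance: v·t_r + v²/(2a) = 143 with t_r = 1.1 s and a = 4.600 m/s².
So v² + 10.120 v − 1315.60 = 0.
Positive root: v = −a·t_r + √((a·t_r)² + 2a·d) = −5.060 + √(25.604 + 1315.60) = 31.5625 m/s.
31.5625 m/s ÷ 0.44704 = 70.603 mph.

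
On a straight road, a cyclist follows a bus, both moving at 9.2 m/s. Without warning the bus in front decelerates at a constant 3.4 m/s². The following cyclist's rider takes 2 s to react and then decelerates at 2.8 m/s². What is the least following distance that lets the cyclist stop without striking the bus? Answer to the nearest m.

Minimum gap ≈ 21 m

Leader travels v²/(2a_L) = 84.640 / 6.800 = 12.447 m before stopping.
Follower covers v·t_r = 9.2000 × 2 = 18.400 m while reacting, then v²/(2a_F) = 84.640 / 5.600 = 15.114 m while braking, for a total of 18.400 + 15.114 = 33.514 m.
Since a_F ≤ a_L and the follower starts braking later, the follower is never slower than the leader, so the closest approach is when both have stopped.
Minimum gap = 33.514 − 12.447 = 21.067 m.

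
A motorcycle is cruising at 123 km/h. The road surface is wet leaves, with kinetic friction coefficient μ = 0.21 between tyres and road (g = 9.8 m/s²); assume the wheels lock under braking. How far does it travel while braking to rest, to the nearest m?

Braking distance ≈ 284 m

123 km/h ÷ 3.6 = 34.1667 m/s.
a = μg = 0.21 × 9.8 = 2.058 m/s².
Braking distance = v²/(2a) = 34.1667² / (2 × 2.058) = 1167.363 / 4.116 = 283.616 m.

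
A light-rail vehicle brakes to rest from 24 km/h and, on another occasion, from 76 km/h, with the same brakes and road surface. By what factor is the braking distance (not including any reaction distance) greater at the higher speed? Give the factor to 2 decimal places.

Factor ≈ 10.03

Braking distance d = v²/(2a), so with a fixed, d ∝ v².
Factor = (76/24)² = 3.1667² = 10.0280.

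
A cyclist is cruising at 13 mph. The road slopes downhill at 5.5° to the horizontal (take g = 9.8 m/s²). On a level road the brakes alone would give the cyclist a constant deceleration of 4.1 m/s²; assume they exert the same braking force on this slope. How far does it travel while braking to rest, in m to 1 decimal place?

Braking distance ≈ 5.3 m

13 mph × 0.44704 = 5.8115 m/s.
Gravity along the downhill slope reduces the braking deceleration: a_eff = 4.100 − 9.8·sin 5.5° = 4.100 − 0.939 = 3.161 m/s².
Braking distance = v²/(2a) = 5.8115² / (2 × 3.161) = 33.774 / 6.322 = 5.342 m.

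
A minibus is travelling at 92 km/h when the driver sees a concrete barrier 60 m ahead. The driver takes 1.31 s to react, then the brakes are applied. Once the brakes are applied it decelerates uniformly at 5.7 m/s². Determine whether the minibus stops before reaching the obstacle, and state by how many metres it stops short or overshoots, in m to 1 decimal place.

No — it overshoots by 30.8 m

92 km/h ÷ 3.6 = 25.5556 m/s.
Reaction distance = 25.5556 × 1.31 = 33.478 m.
Braking distance = v²/(2a) = 653.089 / 11.400 = 57.289 m.
Total stopping distance = 33.478 + 57.289 = 90.767 m, vs 60 m available — it cannot stop in time and overshoots by 90.767 − 60 = 30.767 m.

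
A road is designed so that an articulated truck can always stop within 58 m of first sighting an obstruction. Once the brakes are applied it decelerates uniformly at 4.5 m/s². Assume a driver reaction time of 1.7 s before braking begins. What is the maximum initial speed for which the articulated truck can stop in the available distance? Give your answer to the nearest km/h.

Stopping distance: v·t_r + v²/(2a) = 58 with t_r = 1.7 s and a = 4.500 m/s².
So v² + 15.300 v − 522.00 = 0.
Positive root: v = −a·t_r + √((a·t_r)² + 2a·d) = −7.650 + √(58.523 + 522.00) = 16.4440 m/s.
16.4440 m/s × 3.6 = 59.198 km/h.

Maximum speed ≈ 59 km/h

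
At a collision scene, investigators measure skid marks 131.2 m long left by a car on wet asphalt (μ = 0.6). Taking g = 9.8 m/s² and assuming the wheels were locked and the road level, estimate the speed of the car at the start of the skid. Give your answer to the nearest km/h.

Initial speed ≈ 141 km/h

Deceleration a = μg = 0.6 × 9.8 = 5.880 m/s².
v = √(2a·d) = √(2 × 5.880 × 131.2) = √1542.912 = 39.2799 m/s.
= 39.2799 × 3.6 = 141.408 km/h.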